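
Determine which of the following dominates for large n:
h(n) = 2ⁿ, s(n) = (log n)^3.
Comparing growth rates:
Growth-rate hierarchy: log n ≺ any polynomial ≺ any exponential cⁿ (c>1) ≺ n! ≺ nⁿ.
exponential base 2 dominates polylogarithmic (log n)^3 asymptotically.

h(n) grows faster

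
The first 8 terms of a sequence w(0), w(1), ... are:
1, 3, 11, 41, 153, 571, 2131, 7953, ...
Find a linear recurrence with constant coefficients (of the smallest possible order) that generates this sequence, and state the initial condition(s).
Look for the lowest-order linear relation among consecutive terms.
Observation: w(n) - 4·w(n-1) - (-1)·w(n-2) = 0 holds for the shown terms, and no order-1 relation w(n) = α·w(n-1) + β fits.
Check at n=3: 4·11 + (-1)·3 = 41. ✓

w(n) = 4w(n-1) - w(n-2), w(0) = 1, w(1) = 3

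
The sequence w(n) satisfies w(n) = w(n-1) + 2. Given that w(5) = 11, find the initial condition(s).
w(5) = w(0) + 5·2, so w(0) = 11 - 10 = 1.

w(0) = 1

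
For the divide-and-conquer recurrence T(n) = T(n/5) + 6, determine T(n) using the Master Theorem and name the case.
Master Theorem template: T(n) = a·T(n/b) + f(n).
Here: a=1, b=5, f(n)=6
Compute log_b(a) = log_5(1) = 0.
f(n) = 6 = Θ(1). Case 2: T(n) = Θ(log n).

Case 2: T(n) = Θ(log n)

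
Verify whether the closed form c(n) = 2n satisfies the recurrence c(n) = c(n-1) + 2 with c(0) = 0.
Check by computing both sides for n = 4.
From the recurrence with c(0) = 0:
  c(0) = 0, c(1) = 2, c(2) = 4, c(3) = 6, c(4) = 8
  so the recurrence gives c(4) = 8.
From the proposed closed form c(n) = 2n:
  c(4) = 8.
Both sides give 8 at n = 4, and the initial condition(s) match, so the closed form is consistent.

Yes, the closed form is correct.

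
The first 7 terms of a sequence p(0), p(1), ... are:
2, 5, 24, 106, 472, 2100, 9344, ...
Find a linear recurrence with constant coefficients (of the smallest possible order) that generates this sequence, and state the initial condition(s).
Look for the lowest-order linear relation among consecutive terms.
Observation: p(n) - 4·p(n-1) - (2)·p(n-2) = 0 holds for the shown terms, and no order-1 relation p(n) = α·p(n-1) + β fits.
Check at n=3: 4·24 + (2)·5 = 106. ✓

p(n) = 4p(n-1) + 2p(n-2), p(0) = 2, p(1) = 5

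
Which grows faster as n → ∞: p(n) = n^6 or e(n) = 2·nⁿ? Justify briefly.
Comparing growth rates:
Growth-rate hierarchy: log n ≺ any polynomial ≺ any exponential cⁿ (c>1) ≺ n! ≺ nⁿ.
super-exponential nⁿ dominates polynomial degree 6 asymptotically.

e(n) grows faster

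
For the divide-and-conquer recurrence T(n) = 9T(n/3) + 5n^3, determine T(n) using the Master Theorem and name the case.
Master Theorem template: T(n) = a·T(n/b) + f(n).
Here: a=9, b=3, f(n)=5n^3
Compute log_b(a) = log_3(9) = 2.
f(n) = 5n^3 = Ω(n^(2+ε)) with ε = 1, and the regularity condition holds (a·f(n/b) = (a/b^3)·f(n) with a/b^3 = 3^-1 < 1). Case 3: T(n) = Θ(f(n)) = Θ(n^3).

Case 3: T(n) = Θ(n^3)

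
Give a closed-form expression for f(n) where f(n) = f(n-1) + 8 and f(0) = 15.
Recurrence: f(n) = f(n-1) + 8, initial: f(0) = 15.
Each step adds 8, so f(n) = f(0) + 8n = 8n + 15.

f(n) = 8n + 15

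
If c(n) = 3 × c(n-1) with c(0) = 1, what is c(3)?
Computing step by step:
c(0) = 1
c(1) = 3 × 1 = 3
c(2) = 3 × 3 = 9
c(3) = 3 × 9 = 27

27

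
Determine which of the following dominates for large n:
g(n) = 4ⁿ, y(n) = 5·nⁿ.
Comparing growth rates:
Growth-rate hierarchy: log n ≺ any polynomial ≺ any exponential cⁿ (c>1) ≺ n! ≺ nⁿ.
super-exponential nⁿ dominates exponential base 4 asymptotically.

y(n) grows faster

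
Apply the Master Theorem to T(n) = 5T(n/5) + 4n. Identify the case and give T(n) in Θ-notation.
Master Theorem template: T(n) = a·T(n/b) + f(n).
Here: a=5, b=5, f(n)=4n
Compute log_b(a) = log_5(5) = 1.
f(n) = 4n = Θ(n). Case 2: T(n) = Θ(n log n).

Case 2: T(n) = Θ(n log n)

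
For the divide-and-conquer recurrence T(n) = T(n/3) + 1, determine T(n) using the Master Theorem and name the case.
Master Theorem template: T(n) = a·T(n/b) + f(n).
Here: a=1, b=3, f(n)=1
Compute log_b(a) = log_3(1) = 0.
f(n) = 1 = Θ(1). Case 2: T(n) = Θ(log n).

Case 2: T(n) = Θ(log n)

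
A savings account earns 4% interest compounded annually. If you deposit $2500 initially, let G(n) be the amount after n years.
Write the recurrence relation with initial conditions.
Each year the balance grows by 4%, i.e. is multiplied by 1 + 4/100 = 1.04, so G(n) = 1.04 × G(n-1). The initial deposit gives G(0) = 2500.
Unrolling gives the closed form G(n) = 2500 × (1.04)ⁿ.

G(n) = 1.04 × G(n-1), G(0) = 2500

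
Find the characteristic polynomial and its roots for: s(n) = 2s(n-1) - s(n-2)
Substitute s(n) = rⁿ and divide through by rⁿ⁻²: r² - 2r + 1 = 0
Factor: (r - 1)² = 0, so r = 1 (double root).
General solution: s(n) = (A + Bn)·1ⁿ

Characteristic: r² - 2r + 1 = 0, Roots: r = 1 (double root)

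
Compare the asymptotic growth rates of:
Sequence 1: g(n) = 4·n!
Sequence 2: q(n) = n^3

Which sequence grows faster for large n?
Comparing growth rates:
Growth-rate hierarchy: log n ≺ any polynomial ≺ any exponential cⁿ (c>1) ≺ n! ≺ nⁿ.
factorial dominates polynomial degree 3 asymptotically.

g(n) grows faster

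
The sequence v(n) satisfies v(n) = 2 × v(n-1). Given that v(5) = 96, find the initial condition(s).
In general v(n) = 2ⁿ · v(0). At n = 5: v(0) = v(5) / 2^5 = 96 / 32 = 3.

v(0) = 3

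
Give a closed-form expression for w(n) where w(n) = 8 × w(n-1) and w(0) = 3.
Recurrence: w(n) = 8 × w(n-1), initial: w(0) = 3.
Each term is 8 times the previous, so this is geometric with ratio 8. After n steps: w(n) = w(0)·8ⁿ = 3·8ⁿ.

w(n) = 3·8ⁿ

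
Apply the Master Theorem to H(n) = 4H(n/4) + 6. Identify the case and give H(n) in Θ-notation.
Master Theorem template: H(n) = a·H(n/b) + f(n).
Here: a=4, b=4, f(n)=6
Compute log_b(a) = log_4(4) = 1.
f(n) = 6 = O(n^(1-ε)) with ε = 1. Case 1: H(n) = Θ(n^log_b(a)) = Θ(n).

Case 1: H(n) = Θ(n)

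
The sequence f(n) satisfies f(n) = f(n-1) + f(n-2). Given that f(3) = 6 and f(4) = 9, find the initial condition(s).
Work backwards using f(k) = f(k+2) - f(k+1):
f(2) = f(4) - f(3) = 9 - 6 = 3
f(1) = f(3) - f(2) = 6 - 3 = 3
f(0) = f(2) - f(1) = 3 - 3 = 0

f(0) = 0, f(1) = 3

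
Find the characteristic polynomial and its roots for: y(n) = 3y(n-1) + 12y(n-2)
Substitute y(n) = rⁿ and divide through by rⁿ⁻²: r² - 3r - 12 = 0
Discriminant: 3² + 4·12 = 57, not a perfect square, so by the quadratic formula r = (3 ± √57)/2.
General solution: y(n) = A·r₁ⁿ + B·r₂ⁿ where r₁,r₂ = (3 ± √57)/2

Characteristic: r² - 3r - 12 = 0, Roots: r = (3 ± √57)/2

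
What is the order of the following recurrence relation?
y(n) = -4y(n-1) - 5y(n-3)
The order is the largest lag k for which y(n-k) appears. Here the deepest term is y(n-3), so the order is 3.

Order 3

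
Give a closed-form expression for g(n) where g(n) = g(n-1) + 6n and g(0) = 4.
Recurrence: g(n) = g(n-1) + 6n, initial: g(0) = 4.
Telescoping: g(n) = g(0) + 6·Σᵢ₌₁ⁿ i = 4 + 6·n(n+1)/2.

g(n) = 6·n(n+1)/2 + 4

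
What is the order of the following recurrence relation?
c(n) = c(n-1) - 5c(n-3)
The order is the largest lag k for which c(n-k) appears. Here the deepest term is c(n-3), so the order is 3.

Order 3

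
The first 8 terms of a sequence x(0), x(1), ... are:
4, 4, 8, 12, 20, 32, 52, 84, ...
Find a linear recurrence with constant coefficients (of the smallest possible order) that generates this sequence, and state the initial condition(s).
Look for the lowest-order linear relation among consecutive terms.
Observation: x(n) - 1·x(n-1) - (1)·x(n-2) = 0 holds for the shown terms, and no order-1 relation x(n) = α·x(n-1) + β fits.
Check at n=3: 1·8 + (1)·4 = 12. ✓

x(n) = x(n-1) + x(n-2), x(0) = 4, x(1) = 4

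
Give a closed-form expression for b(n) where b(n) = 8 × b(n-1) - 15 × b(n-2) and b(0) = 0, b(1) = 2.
Recurrence: b(n) = 8 × b(n-1) - 15 × b(n-2), initial: b(0) = 0, b(1) = 2.
Characteristic equation: r² - 8r + 15 = 0, which factors as (r - 5)(r - 3) = 0, so r = 5, 3. General solution b(n) = A·5ⁿ + B·3ⁿ. From b(0) = 0: A + B = 0. From b(1) = 2: 5A + 3B = 2. Solving gives A = 1, B = -1.

b(n) = 5ⁿ - 3ⁿ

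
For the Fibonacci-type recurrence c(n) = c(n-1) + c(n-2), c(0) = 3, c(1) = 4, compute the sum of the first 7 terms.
Computing the sequence terms: 3, 4, 7, 11, 18, 29, 47
Adding these values together:

119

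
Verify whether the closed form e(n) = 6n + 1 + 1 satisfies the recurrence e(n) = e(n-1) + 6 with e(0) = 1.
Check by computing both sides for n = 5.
From the recurrence with e(0) = 1:
  e(0) = 1, e(1) = 7, e(2) = 13, e(3) = 19, e(4) = 25, e(5) = 31
  so the recurrence gives e(5) = 31.
From the proposed closed form e(n) = 6n + 1 + 1:
  e(5) = 32.
The recurrence gives 31 but the closed form gives 32, so the closed form does not satisfy the recurrence.

No, the closed form is incorrect.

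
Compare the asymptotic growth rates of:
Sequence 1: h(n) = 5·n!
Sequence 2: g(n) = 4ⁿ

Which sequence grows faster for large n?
Comparing growth rates:
Growth-rate hierarchy: log n ≺ any polynomial ≺ any exponential cⁿ (c>1) ≺ n! ≺ nⁿ.
factorial dominates exponential base 4 asymptotically.

h(n) grows faster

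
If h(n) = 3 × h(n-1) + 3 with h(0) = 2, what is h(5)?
Computing step by step:
h(0) = 2
h(1) = 3 × 2 + 3 = 9
h(2) = 3 × 9 + 3 = 30
h(3) = 3 × 30 + 3 = 93
h(4) = 3 × 93 + 3 = 282
h(5) = 3 × 282 + 3 = 849

849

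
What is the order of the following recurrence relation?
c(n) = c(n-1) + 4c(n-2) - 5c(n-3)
The order is the largest lag k for which c(n-k) appears. Here the deepest term is c(n-3), so the order is 3.

Order 3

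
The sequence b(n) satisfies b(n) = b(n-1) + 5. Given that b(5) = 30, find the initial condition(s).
b(5) = b(0) + 5·5, so b(0) = 30 - 25 = 5.

b(0) = 5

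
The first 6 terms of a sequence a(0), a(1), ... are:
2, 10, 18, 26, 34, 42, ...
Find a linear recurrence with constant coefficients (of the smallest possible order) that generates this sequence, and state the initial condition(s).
Look for the lowest-order linear relation among consecutive terms.
Observation: consecutive differences are constant (= 8).
Check at n=2: 1·10 + 8 = 18. ✓

a(n) = a(n-1) + 8, a(0) = 2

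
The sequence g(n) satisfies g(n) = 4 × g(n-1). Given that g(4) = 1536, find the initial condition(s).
In general g(n) = 4ⁿ · g(0). At n = 4: g(0) = g(4) / 4^4 = 1536 / 256 = 6.

g(0) = 6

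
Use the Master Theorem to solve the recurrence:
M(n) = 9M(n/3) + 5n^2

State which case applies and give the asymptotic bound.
Master Theorem template: M(n) = a·M(n/b) + f(n).
Here: a=9, b=3, f(n)=5n^2
Compute log_b(a) = log_3(9) = 2.
f(n) = 5n^2 = Θ(n^2). Case 2: M(n) = Θ(n^2 log n).

Case 2: M(n) = Θ(n^2 log n)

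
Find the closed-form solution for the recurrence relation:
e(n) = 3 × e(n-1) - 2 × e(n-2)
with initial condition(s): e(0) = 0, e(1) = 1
Recurrence: e(n) = 3 × e(n-1) - 2 × e(n-2), initial: e(0) = 0, e(1) = 1.
Characteristic equation: r² - 3r + 2 = 0, which factors as (r - 2)(r - 1) = 0, so r = 2, 1. General solution e(n) = A·2ⁿ + B·1ⁿ. From e(0) = 0: A + B = 0. From e(1) = 1: 2A + 1B = 1. Solving gives A = 1, B = -1.

e(n) = 2ⁿ - 1ⁿ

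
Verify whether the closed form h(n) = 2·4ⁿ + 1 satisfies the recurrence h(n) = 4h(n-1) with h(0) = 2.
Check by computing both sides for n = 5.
From the recurrence with h(0) = 2:
  h(0) = 2, h(1) = 8, h(2) = 32, h(3) = 128, h(4) = 512, h(5) = 2048
  so the recurrence gives h(5) = 2048.
From the proposed closed form h(n) = 2·4ⁿ + 1:
  h(5) = 2049.
The recurrence gives 2048 but the closed form gives 2049, so the closed form does not satisfy the recurrence.

No, the closed form is incorrect.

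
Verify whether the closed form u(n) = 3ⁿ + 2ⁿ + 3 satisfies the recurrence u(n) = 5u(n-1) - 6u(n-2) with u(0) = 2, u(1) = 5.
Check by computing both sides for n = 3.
From the recurrence with u(0) = 2, u(1) = 5:
  u(0) = 2, u(1) = 5, u(2) = 13, u(3) = 35
  so the recurrence gives u(3) = 35.
From the proposed closed form u(n) = 3ⁿ + 2ⁿ + 3:
  u(3) = 38.
The recurrence gives 35 but the closed form gives 38, so the closed form does not satisfy the recurrence.

No, the closed form is incorrect.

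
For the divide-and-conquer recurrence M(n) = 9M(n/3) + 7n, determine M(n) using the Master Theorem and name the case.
Master Theorem template: M(n) = a·M(n/b) + f(n).
Here: a=9, b=3, f(n)=7n
Compute log_b(a) = log_3(9) = 2.
f(n) = 7n = O(n^(2-ε)) with ε = 1. Case 1: M(n) = Θ(n^log_b(a)) = Θ(n^2).

Case 1: M(n) = Θ(n^2)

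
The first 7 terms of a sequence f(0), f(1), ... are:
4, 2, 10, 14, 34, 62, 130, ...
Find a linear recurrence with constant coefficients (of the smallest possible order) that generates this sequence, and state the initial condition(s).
Look for the lowest-order linear relation among consecutive terms.
Observation: f(n) - 1·f(n-1) - (2)·f(n-2) = 0 holds for the shown terms, and no order-1 relation f(n) = α·f(n-1) + β fits.
Check at n=3: 1·10 + (2)·2 = 14. ✓

f(n) = f(n-1) + 2f(n-2), f(0) = 4, f(1) = 2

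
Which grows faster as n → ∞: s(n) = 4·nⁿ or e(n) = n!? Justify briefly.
Comparing growth rates:
Growth-rate hierarchy: log n ≺ any polynomial ≺ any exponential cⁿ (c>1) ≺ n! ≺ nⁿ.
super-exponential nⁿ dominates factorial asymptotically.

s(n) grows faster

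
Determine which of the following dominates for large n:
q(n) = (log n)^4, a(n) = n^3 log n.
Comparing growth rates:
Growth-rate hierarchy: log n ≺ any polynomial ≺ any exponential cⁿ (c>1) ≺ n! ≺ nⁿ.
polynomial degree 3 (with log factor) dominates polylogarithmic (log n)^4 asymptotically.

a(n) grows faster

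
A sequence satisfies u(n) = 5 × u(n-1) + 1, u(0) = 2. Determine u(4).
Computing step by step:
u(0) = 2
u(1) = 5 × 2 + 1 = 11
u(2) = 5 × 11 + 1 = 56
u(3) = 5 × 56 + 1 = 281
u(4) = 5 × 281 + 1 = 1406

1406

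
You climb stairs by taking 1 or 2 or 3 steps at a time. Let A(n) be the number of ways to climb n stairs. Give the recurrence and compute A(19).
Condition on the size of the last step (1 to 3): before it there were n-1, …, n-3 stairs climbed, and these cases are disjoint, so A(n) = A(n-1) + A(n-2) + A(n-3) (order-3 linear recurrence).
Initial conditions by direct count (compositions of i into parts ≤ 3): A(1) = 1; A(2) = 2; A(3) = 4.
Iterating the recurrence: A(4) = 7, A(5) = 13, A(6) = 24, A(7) = 44, A(8) = 81, A(9) = 149, A(10) = 274, A(11) = 504, A(12) = 927, A(13) = 1705, A(14) = 3136, A(15) = 5768, A(16) = 10609, A(17) = 19513, A(18) = 35890, A(19) = 66012.

A(n) = A(n-1) + A(n-2) + A(n-3), A(1) = 1, A(2) = 2, A(3) = 4; A(19) = 66012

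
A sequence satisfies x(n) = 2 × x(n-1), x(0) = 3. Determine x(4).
Computing step by step:
x(0) = 3
x(1) = 2 × 3 = 6
x(2) = 2 × 6 = 12
x(3) = 2 × 12 = 24
x(4) = 2 × 24 = 48

48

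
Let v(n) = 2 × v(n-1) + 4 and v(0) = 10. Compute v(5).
Computing step by step:
v(0) = 10
v(1) = 2 × 10 + 4 = 24
v(2) = 2 × 24 + 4 = 52
v(3) = 2 × 52 + 4 = 108
v(4) = 2 × 108 + 4 = 220
v(5) = 2 × 220 + 4 = 444

444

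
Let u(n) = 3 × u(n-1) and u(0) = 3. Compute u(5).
Computing step by step:
u(0) = 3
u(1) = 3 × 3 = 9
u(2) = 3 × 9 = 27
u(3) = 3 × 27 = 81
u(4) = 3 × 81 = 243
u(5) = 3 × 243 = 729

729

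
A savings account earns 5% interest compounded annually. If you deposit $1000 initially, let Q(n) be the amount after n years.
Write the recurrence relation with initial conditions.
Each year the balance grows by 5%, i.e. is multiplied by 1 + 5/100 = 1.05, so Q(n) = 1.05 × Q(n-1). The initial deposit gives Q(0) = 1000.
Unrolling gives the closed form Q(n) = 1000 × (1.05)ⁿ.

Q(n) = 1.05 × Q(n-1), Q(0) = 1000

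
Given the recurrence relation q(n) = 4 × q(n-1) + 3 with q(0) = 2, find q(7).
Computing step by step:
q(0) = 2
q(1) = 4 × 2 + 3 = 11
q(2) = 4 × 11 + 3 = 47
q(3) = 4 × 47 + 3 = 191
q(4) = 4 × 191 + 3 = 767
q(5) = 4 × 767 + 3 = 3071
q(6) = 4 × 3071 + 3 = 12287
q(7) = 4 × 12287 + 3 = 49151

49151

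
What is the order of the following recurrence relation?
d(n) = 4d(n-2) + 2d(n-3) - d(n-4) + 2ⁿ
The order is the largest lag k for which d(n-k) appears. Here the deepest term is d(n-4) (the 2ⁿ term is non-homogeneous and does not affect the order), so the order is 4.

Order 4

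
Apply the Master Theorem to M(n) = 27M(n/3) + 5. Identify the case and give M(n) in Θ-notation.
Master Theorem template: M(n) = a·M(n/b) + f(n).
Here: a=27, b=3, f(n)=5
Compute log_b(a) = log_3(27) = 3.
f(n) = 5 = O(n^(3-ε)) with ε = 3. Case 1: M(n) = Θ(n^log_b(a)) = Θ(n^3).

Case 1: M(n) = Θ(n^3)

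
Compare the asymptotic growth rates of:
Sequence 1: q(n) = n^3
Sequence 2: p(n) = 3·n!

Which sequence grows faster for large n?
Comparing growth rates:
Growth-rate hierarchy: log n ≺ any polynomial ≺ any exponential cⁿ (c>1) ≺ n! ≺ nⁿ.
factorial dominates polynomial degree 3 asymptotically.

p(n) grows faster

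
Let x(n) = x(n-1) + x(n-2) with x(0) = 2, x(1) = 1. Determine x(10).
Computing the sequence terms:
2, 1, 3, 4, 7, 11, 18, 29, 47, 76, 123

123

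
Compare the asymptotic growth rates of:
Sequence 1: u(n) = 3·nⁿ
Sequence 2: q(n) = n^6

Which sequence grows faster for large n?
Comparing growth rates:
Growth-rate hierarchy: log n ≺ any polynomial ≺ any exponential cⁿ (c>1) ≺ n! ≺ nⁿ.
super-exponential nⁿ dominates polynomial degree 6 asymptotically.

u(n) grows faster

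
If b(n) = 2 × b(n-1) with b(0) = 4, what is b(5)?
Computing step by step:
b(0) = 4
b(1) = 2 × 4 = 8
b(2) = 2 × 8 = 16
b(3) = 2 × 16 = 32
b(4) = 2 × 32 = 64
b(5) = 2 × 64 = 128

128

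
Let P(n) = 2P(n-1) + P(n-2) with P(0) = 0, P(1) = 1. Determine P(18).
Computing the sequence terms:
0, 1, 2, 5, 12, 29, 70, 169, 408, 985, 2378, 5741, 13860, 33461, 80782, 195025, 470832, 1136689, 2744210

2744210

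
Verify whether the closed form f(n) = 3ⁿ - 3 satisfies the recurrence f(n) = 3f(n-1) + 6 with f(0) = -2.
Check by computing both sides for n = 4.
From the recurrence with f(0) = -2:
  f(0) = -2, f(1) = 0, f(2) = 6, f(3) = 24, f(4) = 78
  so the recurrence gives f(4) = 78.
From the proposed closed form f(n) = 3ⁿ - 3:
  f(4) = 78.
Both sides give 78 at n = 4, and the initial condition(s) match, so the closed form is consistent.

Yes, the closed form is correct.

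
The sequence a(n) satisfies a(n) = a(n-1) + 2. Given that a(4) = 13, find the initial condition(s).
a(4) = a(0) + 4·2, so a(0) = 13 - 8 = 5.

a(0) = 5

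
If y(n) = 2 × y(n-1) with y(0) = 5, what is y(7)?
Computing step by step:
y(0) = 5
y(1) = 2 × 5 = 10
y(2) = 2 × 10 = 20
y(3) = 2 × 20 = 40
y(4) = 2 × 40 = 80
y(5) = 2 × 80 = 160
y(6) = 2 × 160 = 320
y(7) = 2 × 320 = 640

640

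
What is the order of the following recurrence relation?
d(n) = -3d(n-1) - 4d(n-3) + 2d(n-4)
The order is the largest lag k for which d(n-k) appears. Here the deepest term is d(n-4), so the order is 4.

Order 4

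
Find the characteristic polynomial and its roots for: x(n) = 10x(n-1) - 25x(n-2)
Substitute x(n) = rⁿ and divide through by rⁿ⁻²: r² - 10r + 25 = 0
Factor: (r - 5)² = 0, so r = 5 (double root).
General solution: x(n) = (A + Bn)·5ⁿ

Characteristic: r² - 10r + 25 = 0, Roots: r = 5 (double root)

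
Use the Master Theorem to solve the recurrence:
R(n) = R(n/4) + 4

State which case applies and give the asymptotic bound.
Master Theorem template: R(n) = a·R(n/b) + f(n).
Here: a=1, b=4, f(n)=4
Compute log_b(a) = log_4(1) = 0.
f(n) = 4 = Θ(1). Case 2: R(n) = Θ(log n).

Case 2: R(n) = Θ(log n)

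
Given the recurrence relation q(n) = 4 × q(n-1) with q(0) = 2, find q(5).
Computing step by step:
q(0) = 2
q(1) = 4 × 2 = 8
q(2) = 4 × 8 = 32
q(3) = 4 × 32 = 128
q(4) = 4 × 128 = 512
q(5) = 4 × 512 = 2048

2048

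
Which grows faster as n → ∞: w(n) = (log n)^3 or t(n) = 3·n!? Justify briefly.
Comparing growth rates:
Growth-rate hierarchy: log n ≺ any polynomial ≺ any exponential cⁿ (c>1) ≺ n! ≺ nⁿ.
factorial dominates polylogarithmic (log n)^3 asymptotically.

t(n) grows faster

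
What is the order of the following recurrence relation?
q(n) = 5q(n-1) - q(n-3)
The order is the largest lag k for which q(n-k) appears. Here the deepest term is q(n-3), so the order is 3.

Order 3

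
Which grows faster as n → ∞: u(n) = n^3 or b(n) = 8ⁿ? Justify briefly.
Comparing growth rates:
Growth-rate hierarchy: log n ≺ any polynomial ≺ any exponential cⁿ (c>1) ≺ n! ≺ nⁿ.
exponential base 8 dominates polynomial degree 3 asymptotically.

b(n) grows faster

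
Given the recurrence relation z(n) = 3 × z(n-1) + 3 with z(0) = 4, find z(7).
Computing step by step:
z(0) = 4
z(1) = 3 × 4 + 3 = 15
z(2) = 3 × 15 + 3 = 48
z(3) = 3 × 48 + 3 = 147
z(4) = 3 × 147 + 3 = 444
z(5) = 3 × 444 + 3 = 1335
z(6) = 3 × 1335 + 3 = 4008
z(7) = 3 × 4008 + 3 = 12027

12027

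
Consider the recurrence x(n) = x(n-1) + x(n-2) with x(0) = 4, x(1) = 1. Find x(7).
Computing the sequence terms:
4, 1, 5, 6, 11, 17, 28, 45

45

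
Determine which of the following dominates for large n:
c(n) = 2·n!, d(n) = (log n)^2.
Comparing growth rates:
Growth-rate hierarchy: log n ≺ any polynomial ≺ any exponential cⁿ (c>1) ≺ n! ≺ nⁿ.
factorial dominates polylogarithmic (log n)^2 asymptotically.

c(n) grows faster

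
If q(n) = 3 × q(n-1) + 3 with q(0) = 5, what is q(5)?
Computing step by step:
q(0) = 5
q(1) = 3 × 5 + 3 = 18
q(2) = 3 × 18 + 3 = 57
q(3) = 3 × 57 + 3 = 174
q(4) = 3 × 174 + 3 = 525
q(5) = 3 × 525 + 3 = 1578

1578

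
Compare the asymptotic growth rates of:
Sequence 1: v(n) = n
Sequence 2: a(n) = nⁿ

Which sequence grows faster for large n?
Comparing growth rates:
Growth-rate hierarchy: log n ≺ any polynomial ≺ any exponential cⁿ (c>1) ≺ n! ≺ nⁿ.
super-exponential nⁿ dominates polynomial degree 1 asymptotically.

a(n) grows faster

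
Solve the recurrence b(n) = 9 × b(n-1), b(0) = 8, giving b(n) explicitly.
Recurrence: b(n) = 9 × b(n-1), initial: b(0) = 8.
Each term is 9 times the previous, so this is geometric with ratio 9. After n steps: b(n) = b(0)·9ⁿ = 8·9ⁿ.

b(n) = 8·9ⁿ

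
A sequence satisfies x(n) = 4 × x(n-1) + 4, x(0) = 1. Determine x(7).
Computing step by step:
x(0) = 1
x(1) = 4 × 1 + 4 = 8
x(2) = 4 × 8 + 4 = 36
x(3) = 4 × 36 + 4 = 148
x(4) = 4 × 148 + 4 = 596
x(5) = 4 × 596 + 4 = 2388
x(6) = 4 × 2388 + 4 = 9556
x(7) = 4 × 9556 + 4 = 38228

38228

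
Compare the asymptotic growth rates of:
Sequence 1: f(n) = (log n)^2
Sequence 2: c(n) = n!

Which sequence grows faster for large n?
Comparing growth rates:
Growth-rate hierarchy: log n ≺ any polynomial ≺ any exponential cⁿ (c>1) ≺ n! ≺ nⁿ.
factorial dominates polylogarithmic (log n)^2 asymptotically.

c(n) grows faster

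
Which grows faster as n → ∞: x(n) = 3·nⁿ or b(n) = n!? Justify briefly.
Comparing growth rates:
Growth-rate hierarchy: log n ≺ any polynomial ≺ any exponential cⁿ (c>1) ≺ n! ≺ nⁿ.
super-exponential nⁿ dominates factorial asymptotically.

x(n) grows faster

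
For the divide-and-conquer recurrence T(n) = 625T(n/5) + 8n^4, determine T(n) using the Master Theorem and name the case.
Master Theorem template: T(n) = a·T(n/b) + f(n).
Here: a=625, b=5, f(n)=8n^4
Compute log_b(a) = log_5(625) = 4.
f(n) = 8n^4 = Θ(n^4). Case 2: T(n) = Θ(n^4 log n).

Case 2: T(n) = Θ(n^4 log n)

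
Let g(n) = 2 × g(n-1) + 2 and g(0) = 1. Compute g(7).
Computing step by step:
g(0) = 1
g(1) = 2 × 1 + 2 = 4
g(2) = 2 × 4 + 2 = 10
g(3) = 2 × 10 + 2 = 22
g(4) = 2 × 22 + 2 = 46
g(5) = 2 × 46 + 2 = 94
g(6) = 2 × 94 + 2 = 190
g(7) = 2 × 190 + 2 = 382

382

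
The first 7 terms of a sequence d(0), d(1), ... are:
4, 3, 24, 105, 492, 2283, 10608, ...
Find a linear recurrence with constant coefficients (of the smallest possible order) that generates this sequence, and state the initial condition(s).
Look for the lowest-order linear relation among consecutive terms.
Observation: d(n) - 4·d(n-1) - (3)·d(n-2) = 0 holds for the shown terms, and no order-1 relation d(n) = α·d(n-1) + β fits.
Check at n=3: 4·24 + (3)·3 = 105. ✓

d(n) = 4d(n-1) + 3d(n-2), d(0) = 4, d(1) = 3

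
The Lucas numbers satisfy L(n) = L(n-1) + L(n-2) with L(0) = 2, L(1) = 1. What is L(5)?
Computing the sequence terms:
2, 1, 3, 4, 7, 11

11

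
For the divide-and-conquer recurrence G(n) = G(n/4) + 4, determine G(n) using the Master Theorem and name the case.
Master Theorem template: G(n) = a·G(n/b) + f(n).
Here: a=1, b=4, f(n)=4
Compute log_b(a) = log_4(1) = 0.
f(n) = 4 = Θ(1). Case 2: G(n) = Θ(log n).

Case 2: G(n) = Θ(log n)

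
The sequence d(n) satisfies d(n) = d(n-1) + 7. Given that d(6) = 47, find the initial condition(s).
d(6) = d(0) + 6·7, so d(0) = 47 - 42 = 5.

d(0) = 5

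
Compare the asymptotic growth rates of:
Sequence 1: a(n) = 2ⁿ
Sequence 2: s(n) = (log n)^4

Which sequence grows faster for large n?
Comparing growth rates:
Growth-rate hierarchy: log n ≺ any polynomial ≺ any exponential cⁿ (c>1) ≺ n! ≺ nⁿ.
exponential base 2 dominates polylogarithmic (log n)^4 asymptotically.

a(n) grows faster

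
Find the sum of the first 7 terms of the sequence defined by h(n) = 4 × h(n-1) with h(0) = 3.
Computing the sequence terms: 3, 12, 48, 192, 768, 3072, 12288
Adding these values together:

16383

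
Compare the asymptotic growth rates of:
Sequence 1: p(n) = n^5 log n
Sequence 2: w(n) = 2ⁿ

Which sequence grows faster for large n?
Comparing growth rates:
Growth-rate hierarchy: log n ≺ any polynomial ≺ any exponential cⁿ (c>1) ≺ n! ≺ nⁿ.
exponential base 2 dominates polynomial degree 5 (with log factor) asymptotically.

w(n) grows faster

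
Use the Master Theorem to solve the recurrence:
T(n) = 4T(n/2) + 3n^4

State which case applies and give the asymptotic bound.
Master Theorem template: T(n) = a·T(n/b) + f(n).
Here: a=4, b=2, f(n)=3n^4
Compute log_b(a) = log_2(4) = 2.
f(n) = 3n^4 = Ω(n^(2+ε)) with ε = 2, and the regularity condition holds (a·f(n/b) = (a/b^4)·f(n) with a/b^4 = 2^-2 < 1). Case 3: T(n) = Θ(f(n)) = Θ(n^4).

Case 3: T(n) = Θ(n^4)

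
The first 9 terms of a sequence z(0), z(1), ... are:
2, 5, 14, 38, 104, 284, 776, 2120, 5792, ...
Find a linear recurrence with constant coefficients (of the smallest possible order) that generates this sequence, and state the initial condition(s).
Look for the lowest-order linear relation among consecutive terms.
Observation: z(n) - 2·z(n-1) - (2)·z(n-2) = 0 holds for the shown terms, and no order-1 relation z(n) = α·z(n-1) + β fits.
Check at n=3: 2·14 + (2)·5 = 38. ✓

z(n) = 2z(n-1) + 2z(n-2), z(0) = 2, z(1) = 5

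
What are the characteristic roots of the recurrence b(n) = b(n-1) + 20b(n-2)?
Substitute b(n) = rⁿ and divide through by rⁿ⁻²: r² - r - 20 = 0
Factor: (r - 5)(r + 4) = 0, so r = 5, -4.
General solution: b(n) = A·5ⁿ + B·(-4)ⁿ

Characteristic: r² - r - 20 = 0, Roots: r = 5, -4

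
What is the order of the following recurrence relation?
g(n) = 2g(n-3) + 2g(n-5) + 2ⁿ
The order is the largest lag k for which g(n-k) appears. Here the deepest term is g(n-5) (the 2ⁿ term is non-homogeneous and does not affect the order), so the order is 5.

Order 5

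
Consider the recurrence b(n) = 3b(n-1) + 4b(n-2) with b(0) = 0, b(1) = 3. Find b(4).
Computing the sequence terms:
0, 3, 9, 39, 153

153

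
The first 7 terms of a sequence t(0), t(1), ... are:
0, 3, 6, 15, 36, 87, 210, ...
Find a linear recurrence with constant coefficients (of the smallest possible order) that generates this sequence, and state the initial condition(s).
Look for the lowest-order linear relation among consecutive terms.
Observation: t(n) - 2·t(n-1) - (1)·t(n-2) = 0 holds for the shown terms, and no order-1 relation t(n) = α·t(n-1) + β fits.
Check at n=3: 2·6 + (1)·3 = 15. ✓

t(n) = 2t(n-1) + t(n-2), t(0) = 0, t(1) = 3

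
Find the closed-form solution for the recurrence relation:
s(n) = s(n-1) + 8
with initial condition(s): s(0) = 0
Recurrence: s(n) = s(n-1) + 8, initial: s(0) = 0.
Each step adds 8, so s(n) = s(0) + 8n = 8n.

s(n) = 8n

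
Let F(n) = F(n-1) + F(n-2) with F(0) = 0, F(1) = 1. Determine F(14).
Computing the sequence terms:
0, 1, 1, 2, 3, 5, 8, 13, 21, 34, 55, 89, 144, 233, 377

377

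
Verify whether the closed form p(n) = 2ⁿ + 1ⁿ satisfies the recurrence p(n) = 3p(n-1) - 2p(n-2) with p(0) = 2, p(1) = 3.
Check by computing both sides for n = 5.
From the recurrence with p(0) = 2, p(1) = 3:
  p(0) = 2, p(1) = 3, p(2) = 5, p(3) = 9, p(4) = 17, p(5) = 33
  so the recurrence gives p(5) = 33.
From the proposed closed form p(n) = 2ⁿ + 1ⁿ:
  p(5) = 33.
Both sides give 33 at n = 5, and the initial condition(s) match, so the closed form is consistent.

Yes, the closed form is correct.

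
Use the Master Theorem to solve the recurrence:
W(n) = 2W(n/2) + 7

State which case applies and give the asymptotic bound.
Master Theorem template: W(n) = a·W(n/b) + f(n).
Here: a=2, b=2, f(n)=7
Compute log_b(a) = log_2(2) = 1.
f(n) = 7 = O(n^(1-ε)) with ε = 1. Case 1: W(n) = Θ(n^log_b(a)) = Θ(n).

Case 1: W(n) = Θ(n)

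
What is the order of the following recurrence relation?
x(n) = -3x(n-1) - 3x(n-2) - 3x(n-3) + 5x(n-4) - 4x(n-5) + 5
The order is the largest lag k for which x(n-k) appears. Here the deepest term is x(n-5) (the 5 term is non-homogeneous and does not affect the order), so the order is 5.

Order 5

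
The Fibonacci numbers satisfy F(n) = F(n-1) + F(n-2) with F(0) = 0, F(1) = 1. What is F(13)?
Computing the sequence terms:
0, 1, 1, 2, 3, 5, 8, 13, 21, 34, 55, 89, 144, 233

233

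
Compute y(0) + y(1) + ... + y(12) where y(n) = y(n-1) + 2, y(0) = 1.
Computing the sequence terms: 1, 3, 5, 7, 9, 11, 13, 15, 17, 19, 21, 23, 25
Adding these values together:

169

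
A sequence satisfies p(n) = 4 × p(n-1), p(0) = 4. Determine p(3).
Computing step by step:
p(0) = 4
p(1) = 4 × 4 = 16
p(2) = 4 × 16 = 64
p(3) = 4 × 64 = 256

256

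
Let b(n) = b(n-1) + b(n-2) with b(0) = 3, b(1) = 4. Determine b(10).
Computing the sequence terms:
3, 4, 7, 11, 18, 29, 47, 76, 123, 199, 322

322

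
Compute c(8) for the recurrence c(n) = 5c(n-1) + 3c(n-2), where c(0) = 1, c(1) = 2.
Computing the sequence terms:
1, 2, 13, 71, 394, 2183, 12097, 67034, 371461

371461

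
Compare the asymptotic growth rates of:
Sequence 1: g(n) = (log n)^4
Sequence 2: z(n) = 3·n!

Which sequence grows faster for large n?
Comparing growth rates:
Growth-rate hierarchy: log n ≺ any polynomial ≺ any exponential cⁿ (c>1) ≺ n! ≺ nⁿ.
factorial dominates polylogarithmic (log n)^4 asymptotically.

z(n) grows faster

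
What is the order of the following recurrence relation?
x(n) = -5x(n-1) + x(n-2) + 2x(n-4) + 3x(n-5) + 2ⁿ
The order is the largest lag k for which x(n-k) appears. Here the deepest term is x(n-5) (the 2ⁿ term is non-homogeneous and does not affect the order), so the order is 5.

Order 5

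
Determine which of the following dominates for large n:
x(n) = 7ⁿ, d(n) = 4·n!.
Comparing growth rates:
Growth-rate hierarchy: log n ≺ any polynomial ≺ any exponential cⁿ (c>1) ≺ n! ≺ nⁿ.
factorial dominates exponential base 7 asymptotically.

d(n) grows faster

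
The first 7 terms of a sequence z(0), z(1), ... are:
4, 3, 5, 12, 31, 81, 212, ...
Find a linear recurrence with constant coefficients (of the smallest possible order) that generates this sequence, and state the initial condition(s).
Look for the lowest-order linear relation among consecutive terms.
Observation: z(n) - 3·z(n-1) - (-1)·z(n-2) = 0 holds for the shown terms, and no order-1 relation z(n) = α·z(n-1) + β fits.
Check at n=3: 3·5 + (-1)·3 = 12. ✓

z(n) = 3z(n-1) - z(n-2), z(0) = 4, z(1) = 3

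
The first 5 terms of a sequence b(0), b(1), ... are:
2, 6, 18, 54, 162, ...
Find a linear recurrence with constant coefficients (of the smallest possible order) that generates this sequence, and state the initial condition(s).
Look for the lowest-order linear relation among consecutive terms.
Observation: each term is 3× the previous.
Check at n=2: 3·6 = 18. ✓

b(n) = 3 × b(n-1), b(0) = 2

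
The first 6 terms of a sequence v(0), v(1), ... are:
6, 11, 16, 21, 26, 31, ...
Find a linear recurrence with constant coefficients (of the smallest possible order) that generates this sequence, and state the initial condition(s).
Look for the lowest-order linear relation among consecutive terms.
Observation: consecutive differences are constant (= 5).
Check at n=2: 1·11 + 5 = 16. ✓

v(n) = v(n-1) + 5, v(0) = 6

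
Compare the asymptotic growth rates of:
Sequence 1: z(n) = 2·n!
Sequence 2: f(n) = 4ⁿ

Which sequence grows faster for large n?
Comparing growth rates:
Growth-rate hierarchy: log n ≺ any polynomial ≺ any exponential cⁿ (c>1) ≺ n! ≺ nⁿ.
factorial dominates exponential base 4 asymptotically.

z(n) grows faster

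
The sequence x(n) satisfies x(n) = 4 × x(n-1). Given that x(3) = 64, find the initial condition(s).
In general x(n) = 4ⁿ · x(0). At n = 3: x(0) = x(3) / 4^3 = 64 / 64 = 1.

x(0) = 1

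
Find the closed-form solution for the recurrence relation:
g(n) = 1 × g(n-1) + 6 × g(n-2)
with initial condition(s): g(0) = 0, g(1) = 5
Recurrence: g(n) = 1 × g(n-1) + 6 × g(n-2), initial: g(0) = 0, g(1) = 5.
Characteristic equation: r² - 1r - 6 = 0, which factors as (r - 3)(r + 2) = 0, so r = 3, -2. General solution g(n) = A·3ⁿ + B·(-2)ⁿ. From g(0) = 0: A + B = 0. From g(1) = 5: 3A - 2B = 5. Solving gives A = 1, B = -1.

g(n) = 3ⁿ - (-2)ⁿ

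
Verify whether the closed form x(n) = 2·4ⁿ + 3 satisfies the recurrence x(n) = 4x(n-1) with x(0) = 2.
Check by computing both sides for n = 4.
From the recurrence with x(0) = 2:
  x(0) = 2, x(1) = 8, x(2) = 32, x(3) = 128, x(4) = 512
  so the recurrence gives x(4) = 512.
From the proposed closed form x(n) = 2·4ⁿ + 3:
  x(4) = 515.
The recurrence gives 512 but the closed form gives 515, so the closed form does not satisfy the recurrence.

No, the closed form is incorrect.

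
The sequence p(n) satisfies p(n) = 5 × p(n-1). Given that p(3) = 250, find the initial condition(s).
In general p(n) = 5ⁿ · p(0). At n = 3: p(0) = p(3) / 5^3 = 250 / 125 = 2.

p(0) = 2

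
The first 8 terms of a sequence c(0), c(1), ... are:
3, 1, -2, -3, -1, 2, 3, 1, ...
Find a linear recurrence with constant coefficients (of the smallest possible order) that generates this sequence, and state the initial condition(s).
Look for the lowest-order linear relation among consecutive terms.
Observation: c(n) - 1·c(n-1) - (-1)·c(n-2) = 0 holds for the shown terms, and no order-1 relation c(n) = α·c(n-1) + β fits.
Check at n=3: 1·-2 + (-1)·1 = -3. ✓

c(n) = c(n-1) - c(n-2), c(0) = 3, c(1) = 1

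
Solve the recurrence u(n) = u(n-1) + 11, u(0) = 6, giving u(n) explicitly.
Recurrence: u(n) = u(n-1) + 11, initial: u(0) = 6.
Each step adds 11, so u(n) = u(0) + 11n = 11n + 6.

u(n) = 11n + 6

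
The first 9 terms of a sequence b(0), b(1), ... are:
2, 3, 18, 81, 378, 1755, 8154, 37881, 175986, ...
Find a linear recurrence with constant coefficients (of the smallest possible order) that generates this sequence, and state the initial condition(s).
Look for the lowest-order linear relation among consecutive terms.
Observation: b(n) - 4·b(n-1) - (3)·b(n-2) = 0 holds for the shown terms, and no order-1 relation b(n) = α·b(n-1) + β fits.
Check at n=3: 4·18 + (3)·3 = 81. ✓

b(n) = 4b(n-1) + 3b(n-2), b(0) = 2, b(1) = 3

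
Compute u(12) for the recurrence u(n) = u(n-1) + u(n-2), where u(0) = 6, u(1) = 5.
Computing the sequence terms:
6, 5, 11, 16, 27, 43, 70, 113, 183, 296, 479, 775, 1254

1254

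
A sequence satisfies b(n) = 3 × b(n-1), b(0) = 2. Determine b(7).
Computing step by step:
b(0) = 2
b(1) = 3 × 2 = 6
b(2) = 3 × 6 = 18
b(3) = 3 × 18 = 54
b(4) = 3 × 54 = 162
b(5) = 3 × 162 = 486
b(6) = 3 × 486 = 1458
b(7) = 3 × 1458 = 4374

4374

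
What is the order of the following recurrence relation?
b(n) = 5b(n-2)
The order is the largest lag k for which b(n-k) appears. Here the deepest term is b(n-2), so the order is 2.

Order 2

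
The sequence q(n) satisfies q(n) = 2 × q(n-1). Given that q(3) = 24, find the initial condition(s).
In general q(n) = 2ⁿ · q(0). At n = 3: q(0) = q(3) / 2^3 = 24 / 8 = 3.

q(0) = 3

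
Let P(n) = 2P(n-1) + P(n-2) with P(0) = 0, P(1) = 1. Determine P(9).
Computing the sequence terms:
0, 1, 2, 5, 12, 29, 70, 169, 408, 985

985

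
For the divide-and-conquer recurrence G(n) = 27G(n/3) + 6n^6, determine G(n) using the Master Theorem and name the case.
Master Theorem template: G(n) = a·G(n/b) + f(n).
Here: a=27, b=3, f(n)=6n^6
Compute log_b(a) = log_3(27) = 3.
f(n) = 6n^6 = Ω(n^(3+ε)) with ε = 3, and the regularity condition holds (a·f(n/b) = (a/b^6)·f(n) with a/b^6 = 3^-3 < 1). Case 3: G(n) = Θ(f(n)) = Θ(n^6).

Case 3: G(n) = Θ(n^6)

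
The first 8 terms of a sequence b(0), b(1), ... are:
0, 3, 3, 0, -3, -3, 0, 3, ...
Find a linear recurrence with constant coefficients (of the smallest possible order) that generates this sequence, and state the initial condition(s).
Look for the lowest-order linear relation among consecutive terms.
Observation: b(n) - 1·b(n-1) - (-1)·b(n-2) = 0 holds for the shown terms, and no order-1 relation b(n) = α·b(n-1) + β fits.
Check at n=3: 1·3 + (-1)·3 = 0. ✓

b(n) = b(n-1) - b(n-2), b(0) = 0, b(1) = 3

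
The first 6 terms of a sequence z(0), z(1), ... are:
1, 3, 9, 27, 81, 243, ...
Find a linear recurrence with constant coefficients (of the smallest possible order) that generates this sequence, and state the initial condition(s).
Look for the lowest-order linear relation among consecutive terms.
Observation: each term is 3× the previous.
Check at n=2: 3·3 = 9. ✓

z(n) = 3 × z(n-1), z(0) = 1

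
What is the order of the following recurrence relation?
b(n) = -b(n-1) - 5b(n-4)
The order is the largest lag k for which b(n-k) appears. Here the deepest term is b(n-4), so the order is 4.

Order 4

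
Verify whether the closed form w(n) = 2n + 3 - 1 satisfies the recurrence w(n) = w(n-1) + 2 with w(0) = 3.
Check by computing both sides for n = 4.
From the recurrence with w(0) = 3:
  w(0) = 3, w(1) = 5, w(2) = 7, w(3) = 9, w(4) = 11
  so the recurrence gives w(4) = 11.
From the proposed closed form w(n) = 2n + 3 - 1:
  w(4) = 10.
The recurrence gives 11 but the closed form gives 10, so the closed form does not satisfy the recurrence.

No, the closed form is incorrect.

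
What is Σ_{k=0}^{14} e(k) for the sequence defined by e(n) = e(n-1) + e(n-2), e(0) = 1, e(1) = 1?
Computing the sequence terms: 1, 1, 2, 3, 5, 8, 13, 21, 34, 55, 89, 144, 233, 377, 610
Adding these values together:

1596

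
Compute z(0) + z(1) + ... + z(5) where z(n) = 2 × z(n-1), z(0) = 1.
Computing the sequence terms: 1, 2, 4, 8, 16, 32
Adding these values together:

63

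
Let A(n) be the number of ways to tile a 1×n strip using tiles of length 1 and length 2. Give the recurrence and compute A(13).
Condition on the last tile: it has length 1 (leaving a 1×(n-1) strip) or length 2 (leaving a 1×(n-2) strip), so A(n) = A(n-1) + A(n-2) (order-2 linear recurrence).
For 0 ≤ i < 2 only unit tiles fit, so A(i) = 1.
Iterating the recurrence: A(2) = 2, A(3) = 3, A(4) = 5, A(5) = 8, A(6) = 13, A(7) = 21, A(8) = 34, A(9) = 55, A(10) = 89, A(11) = 144, A(12) = 233, A(13) = 377.

A(n) = A(n-1) + A(n-2), with A(i) = 1 for 0 ≤ i < 2; A(13) = 377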